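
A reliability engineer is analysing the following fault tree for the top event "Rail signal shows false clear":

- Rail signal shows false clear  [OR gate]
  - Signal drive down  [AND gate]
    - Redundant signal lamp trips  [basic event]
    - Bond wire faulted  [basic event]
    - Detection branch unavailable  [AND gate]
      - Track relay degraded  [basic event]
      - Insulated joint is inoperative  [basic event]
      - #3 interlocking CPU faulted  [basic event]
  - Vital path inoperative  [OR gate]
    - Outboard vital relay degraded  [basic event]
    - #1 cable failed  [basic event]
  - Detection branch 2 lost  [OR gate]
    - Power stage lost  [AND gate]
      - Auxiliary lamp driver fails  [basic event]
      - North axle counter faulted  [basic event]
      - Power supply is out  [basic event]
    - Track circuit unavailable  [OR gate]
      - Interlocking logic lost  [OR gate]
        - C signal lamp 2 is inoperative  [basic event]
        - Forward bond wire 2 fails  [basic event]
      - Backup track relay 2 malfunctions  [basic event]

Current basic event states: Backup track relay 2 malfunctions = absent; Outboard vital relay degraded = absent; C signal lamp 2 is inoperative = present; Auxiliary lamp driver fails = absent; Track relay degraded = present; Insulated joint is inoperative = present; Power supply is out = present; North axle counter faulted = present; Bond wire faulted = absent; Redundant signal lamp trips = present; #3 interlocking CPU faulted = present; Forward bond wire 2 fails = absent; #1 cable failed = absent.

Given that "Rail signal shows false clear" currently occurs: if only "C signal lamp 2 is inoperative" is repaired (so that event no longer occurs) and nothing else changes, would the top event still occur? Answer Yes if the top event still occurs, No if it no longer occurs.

No

Counterfactual: set "C signal lamp 2 is inoperative" to not occurred.
Detection branch unavailable [AND]: Track relay degraded=occurs, Insulated joint is inoperative=occurs, #3 interlocking CPU faulted=occurs → all inputs occur → occurs.
Signal drive down [AND]: Redundant signal lamp trips=occurs, Bond wire faulted=not, Detection branch unavailable=occurs → not all inputs occur → does not occur.
Vital path inoperative [OR]: Outboard vital relay degraded=not, #1 cable failed=not → no input occurs → does not occur.
Power stage lost [AND]: Auxiliary lamp driver fails=not, North axle counter faulted=occurs, Power supply is out=occurs → not all inputs occur → does not occur.
Interlocking logic lost [OR]: C signal lamp 2 is inoperative=not, Forward bond wire 2 fails=not → no input occurs → does not occur.
Track circuit unavailable [OR]: Interlocking logic lost=not, Backup track relay 2 malfunctions=not → no input occurs → does not occur.
Detection branch 2 lost [OR]: Power stage lost=not, Track circuit unavailable=not → no input occurs → does not occur.
Rail signal shows false clear [OR]: Signal drive down=not, Vital path inoperative=not, Detection branch 2 lost=not → no input occurs → does not occur.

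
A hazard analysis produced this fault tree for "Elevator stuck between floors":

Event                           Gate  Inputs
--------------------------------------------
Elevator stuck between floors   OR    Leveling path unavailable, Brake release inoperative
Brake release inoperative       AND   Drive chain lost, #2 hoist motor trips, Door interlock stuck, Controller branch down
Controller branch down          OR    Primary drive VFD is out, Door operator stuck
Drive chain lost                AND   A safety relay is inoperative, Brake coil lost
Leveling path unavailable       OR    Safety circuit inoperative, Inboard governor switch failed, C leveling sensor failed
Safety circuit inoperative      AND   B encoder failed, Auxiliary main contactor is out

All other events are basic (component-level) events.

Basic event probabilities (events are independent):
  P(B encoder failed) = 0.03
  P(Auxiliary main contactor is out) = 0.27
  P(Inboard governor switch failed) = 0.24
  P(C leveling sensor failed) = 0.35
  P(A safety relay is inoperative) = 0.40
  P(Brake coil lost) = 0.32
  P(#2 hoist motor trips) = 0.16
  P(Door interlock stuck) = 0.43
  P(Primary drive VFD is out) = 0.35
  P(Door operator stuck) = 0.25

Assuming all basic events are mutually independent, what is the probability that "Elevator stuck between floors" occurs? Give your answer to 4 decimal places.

0.5122

P(Safety circuit inoperative) [AND] = 0.03 × 0.27 = 0.008100
P(Leveling path unavailable) [OR] = 1 − (1−0.008100) × (1−0.24) × (1−0.35) = 0.510001
P(Drive chain lost) [AND] = 0.40 × 0.32 = 0.128000
P(Controller branch down) [OR] = 1 − (1−0.35) × (1−0.25) = 0.512500
P(Brake release inoperative) [AND] = 0.128000 × 0.16 × 0.43 × 0.512500 = 0.004513
P(Elevator stuck between floors) [OR] = 1 − (1−0.510001) × (1−0.004513) = 0.512212
Rounded to 4 decimal places: P(Elevator stuck between floors) ≈ 0.5122.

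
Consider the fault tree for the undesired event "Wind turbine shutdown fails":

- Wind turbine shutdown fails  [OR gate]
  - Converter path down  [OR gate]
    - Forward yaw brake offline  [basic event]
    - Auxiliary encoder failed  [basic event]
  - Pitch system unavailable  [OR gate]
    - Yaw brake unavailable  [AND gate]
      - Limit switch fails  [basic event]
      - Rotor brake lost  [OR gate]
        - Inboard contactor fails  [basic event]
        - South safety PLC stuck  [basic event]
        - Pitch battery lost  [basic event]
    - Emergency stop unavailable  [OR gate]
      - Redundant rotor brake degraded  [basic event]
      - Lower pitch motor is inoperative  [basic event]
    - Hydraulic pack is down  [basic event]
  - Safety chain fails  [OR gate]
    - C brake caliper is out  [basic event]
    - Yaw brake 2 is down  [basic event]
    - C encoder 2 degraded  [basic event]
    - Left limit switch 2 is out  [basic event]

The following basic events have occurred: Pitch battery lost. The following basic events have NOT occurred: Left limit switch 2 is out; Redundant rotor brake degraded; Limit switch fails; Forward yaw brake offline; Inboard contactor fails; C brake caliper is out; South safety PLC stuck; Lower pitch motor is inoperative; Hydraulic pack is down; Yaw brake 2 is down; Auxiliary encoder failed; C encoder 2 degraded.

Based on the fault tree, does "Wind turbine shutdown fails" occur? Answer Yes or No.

Converter path down [OR]: Forward yaw brake offline=not, Auxiliary encoder failed=not → no input occurs → does not occur.
Rotor brake lost [OR]: Inboard contactor fails=not, South safety PLC stuck=not, Pitch battery lost=occurs → at least one input occurs → occurs.
Yaw brake unavailable [AND]: Limit switch fails=not, Rotor brake lost=occurs → not all inputs occur → does not occur.
Emergency stop unavailable [OR]: Redundant rotor brake degraded=not, Lower pitch motor is inoperative=not → no input occurs → does not occur.
Pitch system unavailable [OR]: Yaw brake unavailable=not, Emergency stop unavailable=not, Hydraulic pack is down=not → no input occurs → does not occur.
Safety chain fails [OR]: C brake caliper is out=not, Yaw brake 2 is down=not, C encoder 2 degraded=not, Left limit switch 2 is out=not → no input occurs → does not occur.
Wind turbine shutdown fails [OR]: Converter path down=not, Pitch system unavailable=not, Safety chain fails=not → no input occurs → does not occur.

No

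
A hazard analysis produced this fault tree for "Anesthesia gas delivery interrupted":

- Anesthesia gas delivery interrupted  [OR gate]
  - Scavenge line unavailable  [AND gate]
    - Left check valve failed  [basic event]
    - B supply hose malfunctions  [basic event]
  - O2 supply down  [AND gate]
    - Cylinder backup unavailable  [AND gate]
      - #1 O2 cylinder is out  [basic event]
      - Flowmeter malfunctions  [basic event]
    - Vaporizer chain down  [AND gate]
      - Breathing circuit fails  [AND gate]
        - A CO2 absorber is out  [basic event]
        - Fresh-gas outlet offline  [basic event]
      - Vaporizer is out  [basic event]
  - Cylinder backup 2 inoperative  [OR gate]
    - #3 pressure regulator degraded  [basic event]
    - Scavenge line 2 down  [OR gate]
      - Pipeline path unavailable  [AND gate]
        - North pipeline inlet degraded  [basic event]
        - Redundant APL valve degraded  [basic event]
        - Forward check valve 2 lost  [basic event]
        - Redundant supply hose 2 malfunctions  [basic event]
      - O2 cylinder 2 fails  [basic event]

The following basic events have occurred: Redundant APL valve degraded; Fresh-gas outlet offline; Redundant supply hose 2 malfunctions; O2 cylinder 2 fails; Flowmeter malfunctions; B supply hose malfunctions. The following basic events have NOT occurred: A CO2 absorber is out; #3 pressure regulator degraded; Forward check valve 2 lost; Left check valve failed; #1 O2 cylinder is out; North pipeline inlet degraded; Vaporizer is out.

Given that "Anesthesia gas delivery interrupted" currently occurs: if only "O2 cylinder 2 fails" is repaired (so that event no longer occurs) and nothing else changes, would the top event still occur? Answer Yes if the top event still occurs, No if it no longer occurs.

Counterfactual: set "O2 cylinder 2 fails" to not occurred.
Scavenge line unavailable [AND]: Left check valve failed=not, B supply hose malfunctions=occurs → not all inputs occur → does not occur.
Cylinder backup unavailable [AND]: #1 O2 cylinder is out=not, Flowmeter malfunctions=occurs → not all inputs occur → does not occur.
Breathing circuit fails [AND]: A CO2 absorber is out=not, Fresh-gas outlet offline=occurs → not all inputs occur → does not occur.
Vaporizer chain down [AND]: Breathing circuit fails=not, Vaporizer is out=not → not all inputs occur → does not occur.
O2 supply down [AND]: Cylinder backup unavailable=not, Vaporizer chain down=not → not all inputs occur → does not occur.
Pipeline path unavailable [AND]: North pipeline inlet degraded=not, Redundant APL valve degraded=occurs, Forward check valve 2 lost=not, Redundant supply hose 2 malfunctions=occurs → not all inputs occur → does not occur.
Scavenge line 2 down [OR]: Pipeline path unavailable=not, O2 cylinder 2 fails=not → no input occurs → does not occur.
Cylinder backup 2 inoperative [OR]: #3 pressure regulator degraded=not, Scavenge line 2 down=not → no input occurs → does not occur.
Anesthesia gas delivery interrupted [OR]: Scavenge line unavailable=not, O2 supply down=not, Cylinder backup 2 inoperative=not → no input occurs → does not occur.

No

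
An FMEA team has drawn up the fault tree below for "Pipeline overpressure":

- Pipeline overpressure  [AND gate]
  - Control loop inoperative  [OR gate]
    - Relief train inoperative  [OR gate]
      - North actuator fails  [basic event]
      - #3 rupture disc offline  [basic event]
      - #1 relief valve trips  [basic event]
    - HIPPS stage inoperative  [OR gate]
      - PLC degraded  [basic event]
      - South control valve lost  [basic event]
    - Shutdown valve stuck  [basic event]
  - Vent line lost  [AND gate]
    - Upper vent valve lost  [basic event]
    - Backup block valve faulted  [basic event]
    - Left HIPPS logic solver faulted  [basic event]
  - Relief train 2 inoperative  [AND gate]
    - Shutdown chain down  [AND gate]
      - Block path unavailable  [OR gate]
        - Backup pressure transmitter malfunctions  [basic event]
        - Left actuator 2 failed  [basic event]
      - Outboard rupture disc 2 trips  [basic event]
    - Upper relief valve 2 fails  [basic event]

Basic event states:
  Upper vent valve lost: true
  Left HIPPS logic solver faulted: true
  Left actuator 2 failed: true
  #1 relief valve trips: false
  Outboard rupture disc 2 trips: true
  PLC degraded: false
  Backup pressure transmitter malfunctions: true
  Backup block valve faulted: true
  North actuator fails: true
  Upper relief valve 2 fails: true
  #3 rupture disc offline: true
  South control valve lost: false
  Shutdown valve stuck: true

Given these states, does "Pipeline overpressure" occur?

Yes

Relief train inoperative [OR]: North actuator fails=occurs, #3 rupture disc offline=occurs, #1 relief valve trips=not → at least one input occurs → occurs.
HIPPS stage inoperative [OR]: PLC degraded=not, South control valve lost=not → no input occurs → does not occur.
Control loop inoperative [OR]: Relief train inoperative=occurs, HIPPS stage inoperative=not, Shutdown valve stuck=occurs → at least one input occurs → occurs.
Vent line lost [AND]: Upper vent valve lost=occurs, Backup block valve faulted=occurs, Left HIPPS logic solver faulted=occurs → all inputs occur → occurs.
Block path unavailable [OR]: Backup pressure transmitter malfunctions=occurs, Left actuator 2 failed=occurs → at least one input occurs → occurs.
Shutdown chain down [AND]: Block path unavailable=occurs, Outboard rupture disc 2 trips=occurs → all inputs occur → occurs.
Relief train 2 inoperative [AND]: Shutdown chain down=occurs, Upper relief valve 2 fails=occurs → all inputs occur → occurs.
Pipeline overpressure [AND]: Control loop inoperative=occurs, Vent line lost=occurs, Relief train 2 inoperative=occurs → all inputs occur → occurs.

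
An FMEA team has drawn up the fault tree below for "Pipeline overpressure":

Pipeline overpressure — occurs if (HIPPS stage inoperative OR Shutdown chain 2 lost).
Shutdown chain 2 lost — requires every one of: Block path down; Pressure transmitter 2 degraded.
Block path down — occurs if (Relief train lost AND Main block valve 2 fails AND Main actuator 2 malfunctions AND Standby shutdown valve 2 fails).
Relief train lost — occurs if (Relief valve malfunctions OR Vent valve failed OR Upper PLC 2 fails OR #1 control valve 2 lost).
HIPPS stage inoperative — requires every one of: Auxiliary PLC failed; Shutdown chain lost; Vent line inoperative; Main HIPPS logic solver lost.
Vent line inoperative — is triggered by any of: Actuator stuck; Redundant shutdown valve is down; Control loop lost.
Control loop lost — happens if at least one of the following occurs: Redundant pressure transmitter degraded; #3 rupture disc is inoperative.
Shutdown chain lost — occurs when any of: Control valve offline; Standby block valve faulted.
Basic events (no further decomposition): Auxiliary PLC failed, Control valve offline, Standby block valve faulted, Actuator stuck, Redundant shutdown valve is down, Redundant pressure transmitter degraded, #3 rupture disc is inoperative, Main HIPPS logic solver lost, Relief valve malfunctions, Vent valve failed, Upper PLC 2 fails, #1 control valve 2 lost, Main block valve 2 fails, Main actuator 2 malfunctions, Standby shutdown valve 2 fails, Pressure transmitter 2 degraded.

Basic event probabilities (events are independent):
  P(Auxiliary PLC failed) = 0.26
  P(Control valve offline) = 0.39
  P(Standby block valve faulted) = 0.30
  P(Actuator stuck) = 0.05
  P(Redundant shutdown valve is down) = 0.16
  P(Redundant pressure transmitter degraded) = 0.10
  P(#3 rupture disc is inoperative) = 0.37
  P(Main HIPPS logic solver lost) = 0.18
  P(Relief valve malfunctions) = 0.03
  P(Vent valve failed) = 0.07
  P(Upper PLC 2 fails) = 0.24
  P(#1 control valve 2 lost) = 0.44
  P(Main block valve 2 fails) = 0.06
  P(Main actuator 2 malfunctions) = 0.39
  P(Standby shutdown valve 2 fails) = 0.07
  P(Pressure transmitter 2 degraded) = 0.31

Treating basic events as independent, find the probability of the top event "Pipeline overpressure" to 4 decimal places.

0.0150

P(Shutdown chain lost) [OR] = 1 − (1−0.39) × (1−0.30) = 0.573000
P(Control loop lost) [OR] = 1 − (1−0.10) × (1−0.37) = 0.433000
P(Vent line inoperative) [OR] = 1 − (1−0.05) × (1−0.16) × (1−0.433000) = 0.547534
P(HIPPS stage inoperative) [AND] = 0.26 × 0.573000 × 0.547534 × 0.18 = 0.014683
P(Relief train lost) [OR] = 1 − (1−0.03) × (1−0.07) × (1−0.24) × (1−0.44) = 0.616066
P(Block path down) [AND] = 0.616066 × 0.06 × 0.39 × 0.07 = 0.001009
P(Shutdown chain 2 lost) [AND] = 0.001009 × 0.31 = 0.000313
P(Pipeline overpressure) [OR] = 1 − (1−0.014683) × (1−0.000313) = 0.014991
Rounded to 4 decimal places: P(Pipeline overpressure) ≈ 0.0150.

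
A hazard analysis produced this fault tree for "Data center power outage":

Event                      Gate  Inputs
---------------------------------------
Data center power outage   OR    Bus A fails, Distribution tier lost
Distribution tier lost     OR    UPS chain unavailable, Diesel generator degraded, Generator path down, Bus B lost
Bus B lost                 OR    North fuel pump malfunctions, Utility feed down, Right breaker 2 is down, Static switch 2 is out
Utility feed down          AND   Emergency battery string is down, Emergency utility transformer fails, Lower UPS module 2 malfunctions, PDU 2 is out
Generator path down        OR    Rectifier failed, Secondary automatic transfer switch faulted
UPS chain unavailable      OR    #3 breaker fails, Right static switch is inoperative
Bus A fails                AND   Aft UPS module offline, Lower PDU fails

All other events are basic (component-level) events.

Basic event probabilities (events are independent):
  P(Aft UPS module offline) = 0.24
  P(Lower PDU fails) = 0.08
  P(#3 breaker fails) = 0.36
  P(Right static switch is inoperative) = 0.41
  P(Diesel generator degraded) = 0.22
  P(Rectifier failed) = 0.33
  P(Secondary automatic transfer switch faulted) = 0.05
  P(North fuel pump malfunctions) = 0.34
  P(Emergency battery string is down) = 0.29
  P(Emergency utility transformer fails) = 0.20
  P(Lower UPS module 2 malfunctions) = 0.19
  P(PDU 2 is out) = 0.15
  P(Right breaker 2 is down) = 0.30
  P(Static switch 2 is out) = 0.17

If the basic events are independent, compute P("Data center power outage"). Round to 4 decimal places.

0.9296

P(Bus A fails) [AND] = 0.24 × 0.08 = 0.019200
P(UPS chain unavailable) [OR] = 1 − (1−0.36) × (1−0.41) = 0.622400
P(Generator path down) [OR] = 1 − (1−0.33) × (1−0.05) = 0.363500
P(Utility feed down) [AND] = 0.29 × 0.20 × 0.19 × 0.15 = 0.001653
P(Bus B lost) [OR] = 1 − (1−0.34) × (1−0.001653) × (1−0.30) × (1−0.17) = 0.617174
P(Distribution tier lost) [OR] = 1 − (1−0.622400) × (1−0.22) × (1−0.363500) × (1−0.617174) = 0.928233
P(Data center power outage) [OR] = 1 − (1−0.019200) × (1−0.928233) = 0.929611
Rounded to 4 decimal places: P(Data center power outage) ≈ 0.9296.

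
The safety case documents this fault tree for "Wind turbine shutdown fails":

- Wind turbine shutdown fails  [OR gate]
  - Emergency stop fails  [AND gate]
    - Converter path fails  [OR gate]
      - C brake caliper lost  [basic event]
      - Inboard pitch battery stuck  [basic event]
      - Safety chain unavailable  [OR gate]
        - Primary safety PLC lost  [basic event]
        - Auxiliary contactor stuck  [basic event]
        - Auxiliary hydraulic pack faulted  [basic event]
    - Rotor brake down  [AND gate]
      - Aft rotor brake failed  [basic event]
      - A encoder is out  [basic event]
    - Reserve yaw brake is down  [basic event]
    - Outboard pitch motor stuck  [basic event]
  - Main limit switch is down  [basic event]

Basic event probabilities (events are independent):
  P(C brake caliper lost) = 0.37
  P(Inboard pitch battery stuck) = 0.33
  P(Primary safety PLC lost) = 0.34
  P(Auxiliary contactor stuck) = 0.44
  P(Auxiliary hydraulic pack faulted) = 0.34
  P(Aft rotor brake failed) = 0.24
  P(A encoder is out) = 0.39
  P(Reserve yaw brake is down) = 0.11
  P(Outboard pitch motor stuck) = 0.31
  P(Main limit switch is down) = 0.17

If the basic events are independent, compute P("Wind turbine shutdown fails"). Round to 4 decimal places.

0.1724

P(Safety chain unavailable) [OR] = 1 − (1−0.34) × (1−0.44) × (1−0.34) = 0.756064
P(Converter path fails) [OR] = 1 − (1−0.37) × (1−0.33) × (1−0.756064) = 0.897035
P(Rotor brake down) [AND] = 0.24 × 0.39 = 0.093600
P(Emergency stop fails) [AND] = 0.897035 × 0.093600 × 0.11 × 0.31 = 0.002863
P(Wind turbine shutdown fails) [OR] = 1 − (1−0.002863) × (1−0.17) = 0.172376
Rounded to 4 decimal places: P(Wind turbine shutdown fails) ≈ 0.1724.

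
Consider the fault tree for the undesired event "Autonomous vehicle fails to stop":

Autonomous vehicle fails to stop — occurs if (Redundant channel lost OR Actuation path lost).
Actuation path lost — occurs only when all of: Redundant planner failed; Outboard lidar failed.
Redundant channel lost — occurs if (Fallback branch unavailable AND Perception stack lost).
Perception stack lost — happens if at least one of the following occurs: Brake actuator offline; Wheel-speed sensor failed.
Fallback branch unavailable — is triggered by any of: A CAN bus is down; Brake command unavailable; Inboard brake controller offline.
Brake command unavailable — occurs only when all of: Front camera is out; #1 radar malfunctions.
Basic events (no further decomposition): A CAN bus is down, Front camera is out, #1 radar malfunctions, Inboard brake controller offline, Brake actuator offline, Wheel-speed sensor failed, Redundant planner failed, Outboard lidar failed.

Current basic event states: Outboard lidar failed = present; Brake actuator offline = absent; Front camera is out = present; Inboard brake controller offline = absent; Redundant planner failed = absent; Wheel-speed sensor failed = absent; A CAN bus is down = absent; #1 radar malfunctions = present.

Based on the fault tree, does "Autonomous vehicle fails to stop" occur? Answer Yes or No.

No

Brake command unavailable [AND]: Front camera is out=occurs, #1 radar malfunctions=occurs → all inputs occur → occurs.
Fallback branch unavailable [OR]: A CAN bus is down=not, Brake command unavailable=occurs, Inboard brake controller offline=not → at least one input occurs → occurs.
Perception stack lost [OR]: Brake actuator offline=not, Wheel-speed sensor failed=not → no input occurs → does not occur.
Redundant channel lost [AND]: Fallback branch unavailable=occurs, Perception stack lost=not → not all inputs occur → does not occur.
Actuation path lost [AND]: Redundant planner failed=not, Outboard lidar failed=occurs → not all inputs occur → does not occur.
Autonomous vehicle fails to stop [OR]: Redundant channel lost=not, Actuation path lost=not → no input occurs → does not occur.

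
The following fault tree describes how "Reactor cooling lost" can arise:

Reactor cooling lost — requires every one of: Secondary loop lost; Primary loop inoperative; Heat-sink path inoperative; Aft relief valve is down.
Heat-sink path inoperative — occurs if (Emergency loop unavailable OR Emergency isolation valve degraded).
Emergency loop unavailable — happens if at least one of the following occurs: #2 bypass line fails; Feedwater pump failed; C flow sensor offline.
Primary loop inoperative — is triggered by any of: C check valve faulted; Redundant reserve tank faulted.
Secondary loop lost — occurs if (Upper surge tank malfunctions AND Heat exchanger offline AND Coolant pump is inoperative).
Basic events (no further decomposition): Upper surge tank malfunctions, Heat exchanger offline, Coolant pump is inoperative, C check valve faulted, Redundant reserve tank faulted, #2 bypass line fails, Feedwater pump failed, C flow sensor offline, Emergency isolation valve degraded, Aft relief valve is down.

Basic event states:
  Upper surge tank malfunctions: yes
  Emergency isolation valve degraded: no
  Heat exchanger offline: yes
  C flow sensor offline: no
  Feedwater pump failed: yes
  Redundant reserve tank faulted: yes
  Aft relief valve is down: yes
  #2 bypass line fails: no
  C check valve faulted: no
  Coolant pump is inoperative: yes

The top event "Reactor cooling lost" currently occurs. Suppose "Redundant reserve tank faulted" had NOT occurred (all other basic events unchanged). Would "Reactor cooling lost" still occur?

Counterfactual: set "Redundant reserve tank faulted" to not occurred.
Secondary loop lost [AND]: Upper surge tank malfunctions=occurs, Heat exchanger offline=occurs, Coolant pump is inoperative=occurs → all inputs occur → occurs.
Primary loop inoperative [OR]: C check valve faulted=not, Redundant reserve tank faulted=not → no input occurs → does not occur.
Emergency loop unavailable [OR]: #2 bypass line fails=not, Feedwater pump failed=occurs, C flow sensor offline=not → at least one input occurs → occurs.
Heat-sink path inoperative [OR]: Emergency loop unavailable=occurs, Emergency isolation valve degraded=not → at least one input occurs → occurs.
Reactor cooling lost [AND]: Secondary loop lost=occurs, Primary loop inoperative=not, Heat-sink path inoperative=occurs, Aft relief valve is down=occurs → not all inputs occur → does not occur.

No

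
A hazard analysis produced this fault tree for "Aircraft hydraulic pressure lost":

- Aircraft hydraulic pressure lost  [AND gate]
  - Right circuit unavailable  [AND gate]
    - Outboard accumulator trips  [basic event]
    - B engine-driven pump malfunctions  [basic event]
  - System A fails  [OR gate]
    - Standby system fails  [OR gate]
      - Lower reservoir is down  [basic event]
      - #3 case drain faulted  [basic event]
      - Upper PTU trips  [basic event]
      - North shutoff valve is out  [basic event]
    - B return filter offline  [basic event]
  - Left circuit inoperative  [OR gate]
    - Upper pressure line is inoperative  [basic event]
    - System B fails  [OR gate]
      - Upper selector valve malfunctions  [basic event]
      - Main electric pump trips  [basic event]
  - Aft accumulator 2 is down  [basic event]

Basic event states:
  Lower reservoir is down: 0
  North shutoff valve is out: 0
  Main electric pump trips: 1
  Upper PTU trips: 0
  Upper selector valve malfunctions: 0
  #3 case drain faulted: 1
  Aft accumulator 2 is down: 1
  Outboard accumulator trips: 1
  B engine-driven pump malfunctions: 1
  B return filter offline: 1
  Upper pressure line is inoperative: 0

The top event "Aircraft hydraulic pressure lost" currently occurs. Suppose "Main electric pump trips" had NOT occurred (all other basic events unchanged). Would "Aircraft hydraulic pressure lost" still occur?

No

Counterfactual: set "Main electric pump trips" to not occurred.
Right circuit unavailable [AND]: Outboard accumulator trips=occurs, B engine-driven pump malfunctions=occurs → all inputs occur → occurs.
Standby system fails [OR]: Lower reservoir is down=not, #3 case drain faulted=occurs, Upper PTU trips=not, North shutoff valve is out=not → at least one input occurs → occurs.
System A fails [OR]: Standby system fails=occurs, B return filter offline=occurs → at least one input occurs → occurs.
System B fails [OR]: Upper selector valve malfunctions=not, Main electric pump trips=not → no input occurs → does not occur.
Left circuit inoperative [OR]: Upper pressure line is inoperative=not, System B fails=not → no input occurs → does not occur.
Aircraft hydraulic pressure lost [AND]: Right circuit unavailable=occurs, System A fails=occurs, Left circuit inoperative=not, Aft accumulator 2 is down=occurs → not all inputs occur → does not occur.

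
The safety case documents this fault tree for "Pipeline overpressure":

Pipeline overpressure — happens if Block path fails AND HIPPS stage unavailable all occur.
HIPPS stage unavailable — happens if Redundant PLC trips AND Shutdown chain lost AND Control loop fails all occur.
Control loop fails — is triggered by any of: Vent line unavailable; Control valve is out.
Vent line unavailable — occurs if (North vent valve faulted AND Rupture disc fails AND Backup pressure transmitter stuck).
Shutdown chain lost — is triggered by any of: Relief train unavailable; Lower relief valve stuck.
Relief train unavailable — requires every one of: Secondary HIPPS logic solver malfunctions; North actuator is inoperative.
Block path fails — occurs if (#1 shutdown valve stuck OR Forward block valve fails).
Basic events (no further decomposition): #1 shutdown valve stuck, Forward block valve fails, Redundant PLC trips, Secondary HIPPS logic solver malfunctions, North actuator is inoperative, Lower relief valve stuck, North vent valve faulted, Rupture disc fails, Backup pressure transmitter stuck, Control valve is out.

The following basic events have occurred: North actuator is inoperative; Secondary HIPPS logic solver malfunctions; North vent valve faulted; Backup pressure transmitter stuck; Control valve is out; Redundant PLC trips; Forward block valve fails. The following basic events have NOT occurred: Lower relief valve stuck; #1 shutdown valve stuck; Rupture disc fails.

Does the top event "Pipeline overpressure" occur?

Yes

Block path fails [OR]: #1 shutdown valve stuck=not, Forward block valve fails=occurs → at least one input occurs → occurs.
Relief train unavailable [AND]: Secondary HIPPS logic solver malfunctions=occurs, North actuator is inoperative=occurs → all inputs occur → occurs.
Shutdown chain lost [OR]: Relief train unavailable=occurs, Lower relief valve stuck=not → at least one input occurs → occurs.
Vent line unavailable [AND]: North vent valve faulted=occurs, Rupture disc fails=not, Backup pressure transmitter stuck=occurs → not all inputs occur → does not occur.
Control loop fails [OR]: Vent line unavailable=not, Control valve is out=occurs → at least one input occurs → occurs.
HIPPS stage unavailable [AND]: Redundant PLC trips=occurs, Shutdown chain lost=occurs, Control loop fails=occurs → all inputs occur → occurs.
Pipeline overpressure [AND]: Block path fails=occurs, HIPPS stage unavailable=occurs → all inputs occur → occurs.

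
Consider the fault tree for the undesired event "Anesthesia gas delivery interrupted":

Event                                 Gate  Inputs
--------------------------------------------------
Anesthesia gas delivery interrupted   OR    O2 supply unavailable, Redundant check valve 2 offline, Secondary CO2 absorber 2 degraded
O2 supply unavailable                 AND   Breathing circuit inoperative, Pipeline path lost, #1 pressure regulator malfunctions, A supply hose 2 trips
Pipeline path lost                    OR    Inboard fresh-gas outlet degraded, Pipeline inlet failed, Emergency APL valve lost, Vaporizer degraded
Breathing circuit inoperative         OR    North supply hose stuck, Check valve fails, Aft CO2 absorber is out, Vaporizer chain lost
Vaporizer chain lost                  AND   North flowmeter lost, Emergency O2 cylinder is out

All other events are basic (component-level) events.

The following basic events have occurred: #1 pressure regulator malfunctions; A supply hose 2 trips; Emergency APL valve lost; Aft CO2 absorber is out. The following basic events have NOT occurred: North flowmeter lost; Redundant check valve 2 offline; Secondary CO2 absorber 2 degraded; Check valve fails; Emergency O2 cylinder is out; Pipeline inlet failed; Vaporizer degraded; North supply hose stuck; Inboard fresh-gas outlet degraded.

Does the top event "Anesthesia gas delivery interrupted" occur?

Yes

Vaporizer chain lost [AND]: North flowmeter lost=not, Emergency O2 cylinder is out=not → not all inputs occur → does not occur.
Breathing circuit inoperative [OR]: North supply hose stuck=not, Check valve fails=not, Aft CO2 absorber is out=occurs, Vaporizer chain lost=not → at least one input occurs → occurs.
Pipeline path lost [OR]: Inboard fresh-gas outlet degraded=not, Pipeline inlet failed=not, Emergency APL valve lost=occurs, Vaporizer degraded=not → at least one input occurs → occurs.
O2 supply unavailable [AND]: Breathing circuit inoperative=occurs, Pipeline path lost=occurs, #1 pressure regulator malfunctions=occurs, A supply hose 2 trips=occurs → all inputs occur → occurs.
Anesthesia gas delivery interrupted [OR]: O2 supply unavailable=occurs, Redundant check valve 2 offline=not, Secondary CO2 absorber 2 degraded=not → at least one input occurs → occurs.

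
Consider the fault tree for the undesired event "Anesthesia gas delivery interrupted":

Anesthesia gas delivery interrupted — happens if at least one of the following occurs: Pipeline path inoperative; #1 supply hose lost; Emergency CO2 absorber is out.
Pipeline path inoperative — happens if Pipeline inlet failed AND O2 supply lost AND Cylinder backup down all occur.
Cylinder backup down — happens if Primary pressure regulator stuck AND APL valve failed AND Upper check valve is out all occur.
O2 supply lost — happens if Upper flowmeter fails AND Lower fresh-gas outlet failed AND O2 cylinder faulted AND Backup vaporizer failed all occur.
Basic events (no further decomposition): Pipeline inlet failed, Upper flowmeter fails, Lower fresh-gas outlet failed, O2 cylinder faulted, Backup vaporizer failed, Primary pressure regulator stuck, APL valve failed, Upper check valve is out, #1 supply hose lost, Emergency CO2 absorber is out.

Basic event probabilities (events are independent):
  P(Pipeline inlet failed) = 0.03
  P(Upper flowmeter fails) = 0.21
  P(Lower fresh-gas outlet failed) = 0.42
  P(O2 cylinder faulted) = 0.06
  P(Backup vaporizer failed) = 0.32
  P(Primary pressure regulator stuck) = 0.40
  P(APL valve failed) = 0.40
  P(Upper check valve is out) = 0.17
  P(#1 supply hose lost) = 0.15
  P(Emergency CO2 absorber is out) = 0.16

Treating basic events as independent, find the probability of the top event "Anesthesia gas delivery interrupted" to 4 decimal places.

P(O2 supply lost) [AND] = 0.21 × 0.42 × 0.06 × 0.32 = 0.001693
P(Cylinder backup down) [AND] = 0.40 × 0.40 × 0.17 = 0.027200
P(Pipeline path inoperative) [AND] = 0.03 × 0.001693 × 0.027200 = 0.000001
P(Anesthesia gas delivery interrupted) [OR] = 1 − (1−0.000001) × (1−0.15) × (1−0.16) = 0.286001
Rounded to 4 decimal places: P(Anesthesia gas delivery interrupted) ≈ 0.2860.

0.2860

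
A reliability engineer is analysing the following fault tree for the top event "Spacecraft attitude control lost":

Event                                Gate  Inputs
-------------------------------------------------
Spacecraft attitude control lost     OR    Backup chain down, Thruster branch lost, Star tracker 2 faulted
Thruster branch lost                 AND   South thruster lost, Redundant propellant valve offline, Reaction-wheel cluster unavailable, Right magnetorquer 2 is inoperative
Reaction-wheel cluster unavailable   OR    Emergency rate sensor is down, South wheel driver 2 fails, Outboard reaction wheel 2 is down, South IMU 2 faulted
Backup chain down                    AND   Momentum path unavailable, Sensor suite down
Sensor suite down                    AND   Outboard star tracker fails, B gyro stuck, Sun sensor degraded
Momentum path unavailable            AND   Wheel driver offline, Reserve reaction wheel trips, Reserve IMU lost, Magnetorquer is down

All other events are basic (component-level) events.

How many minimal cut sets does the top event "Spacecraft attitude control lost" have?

6

Momentum path unavailable [AND]: one cut set from each child combined → 1 × 1 × 1 × 1 = 1 cut set(s).
Sensor suite down [AND]: one cut set from each child combined → 1 × 1 × 1 = 1 cut set(s).
Backup chain down [AND]: one cut set from each child combined → 1 × 1 = 1 cut set(s).
Reaction-wheel cluster unavailable [OR]: union of children's cut sets → 4 cut set(s).
Thruster branch lost [AND]: one cut set from each child combined → 1 × 1 × 4 × 1 = 4 cut set(s).
Spacecraft attitude control lost [OR]: union of children's cut sets → 6 cut set(s).
Minimal cut sets: {B gyro stuck, Magnetorquer is down, Outboard star tracker fails, Reserve IMU lost, Reserve reaction wheel trips, Sun sensor degraded, Wheel driver offline}; {Emergency rate sensor is down, Redundant propellant valve offline, Right magnetorquer 2 is inoperative, South thruster lost}; {Redundant propellant valve offline, Right magnetorquer 2 is inoperative, South thruster lost, South wheel driver 2 fails}; {Outboard reaction wheel 2 is down, Redundant propellant valve offline, Right magnetorquer 2 is inoperative, South thruster lost}; {Redundant propellant valve offline, Right magnetorquer 2 is inoperative, South IMU 2 faulted, South thruster lost}; {Star tracker 2 faulted}.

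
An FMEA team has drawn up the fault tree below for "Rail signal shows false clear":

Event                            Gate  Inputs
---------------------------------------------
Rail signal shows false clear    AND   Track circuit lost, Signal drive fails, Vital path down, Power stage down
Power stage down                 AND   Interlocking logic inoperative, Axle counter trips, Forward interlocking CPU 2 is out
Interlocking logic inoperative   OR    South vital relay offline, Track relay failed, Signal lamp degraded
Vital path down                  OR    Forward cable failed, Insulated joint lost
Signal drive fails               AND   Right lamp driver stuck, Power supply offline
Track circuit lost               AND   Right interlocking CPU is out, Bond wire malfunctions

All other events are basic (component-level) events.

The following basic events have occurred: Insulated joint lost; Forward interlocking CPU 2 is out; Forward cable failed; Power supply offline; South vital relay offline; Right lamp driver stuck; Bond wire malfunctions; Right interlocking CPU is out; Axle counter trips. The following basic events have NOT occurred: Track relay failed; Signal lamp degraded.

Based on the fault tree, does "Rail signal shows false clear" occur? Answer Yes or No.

Yes

Track circuit lost [AND]: Right interlocking CPU is out=occurs, Bond wire malfunctions=occurs → all inputs occur → occurs.
Signal drive fails [AND]: Right lamp driver stuck=occurs, Power supply offline=occurs → all inputs occur → occurs.
Vital path down [OR]: Forward cable failed=occurs, Insulated joint lost=occurs → at least one input occurs → occurs.
Interlocking logic inoperative [OR]: South vital relay offline=occurs, Track relay failed=not, Signal lamp degraded=not → at least one input occurs → occurs.
Power stage down [AND]: Interlocking logic inoperative=occurs, Axle counter trips=occurs, Forward interlocking CPU 2 is out=occurs → all inputs occur → occurs.
Rail signal shows false clear [AND]: Track circuit lost=occurs, Signal drive fails=occurs, Vital path down=occurs, Power stage down=occurs → all inputs occur → occurs.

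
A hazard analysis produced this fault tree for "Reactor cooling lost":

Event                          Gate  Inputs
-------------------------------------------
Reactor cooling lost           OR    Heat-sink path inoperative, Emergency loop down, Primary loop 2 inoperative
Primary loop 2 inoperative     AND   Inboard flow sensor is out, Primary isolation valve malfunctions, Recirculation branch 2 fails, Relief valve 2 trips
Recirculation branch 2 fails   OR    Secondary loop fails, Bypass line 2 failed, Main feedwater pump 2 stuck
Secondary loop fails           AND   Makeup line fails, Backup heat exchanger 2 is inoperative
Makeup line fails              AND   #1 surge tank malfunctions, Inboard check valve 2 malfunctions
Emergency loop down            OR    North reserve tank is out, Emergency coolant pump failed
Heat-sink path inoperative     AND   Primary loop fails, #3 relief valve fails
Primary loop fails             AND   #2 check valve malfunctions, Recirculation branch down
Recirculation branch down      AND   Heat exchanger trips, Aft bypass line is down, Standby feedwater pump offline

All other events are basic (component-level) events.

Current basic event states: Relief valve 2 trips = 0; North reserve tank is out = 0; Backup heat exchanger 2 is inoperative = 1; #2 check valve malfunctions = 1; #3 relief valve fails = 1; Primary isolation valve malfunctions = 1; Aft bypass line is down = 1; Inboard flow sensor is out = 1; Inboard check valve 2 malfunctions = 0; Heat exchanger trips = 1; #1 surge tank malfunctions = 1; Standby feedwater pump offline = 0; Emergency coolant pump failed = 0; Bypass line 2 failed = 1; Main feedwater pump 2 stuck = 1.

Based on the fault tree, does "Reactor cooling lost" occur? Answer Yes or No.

No

Recirculation branch down [AND]: Heat exchanger trips=occurs, Aft bypass line is down=occurs, Standby feedwater pump offline=not → not all inputs occur → does not occur.
Primary loop fails [AND]: #2 check valve malfunctions=occurs, Recirculation branch down=not → not all inputs occur → does not occur.
Heat-sink path inoperative [AND]: Primary loop fails=not, #3 relief valve fails=occurs → not all inputs occur → does not occur.
Emergency loop down [OR]: North reserve tank is out=not, Emergency coolant pump failed=not → no input occurs → does not occur.
Makeup line fails [AND]: #1 surge tank malfunctions=occurs, Inboard check valve 2 malfunctions=not → not all inputs occur → does not occur.
Secondary loop fails [AND]: Makeup line fails=not, Backup heat exchanger 2 is inoperative=occurs → not all inputs occur → does not occur.
Recirculation branch 2 fails [OR]: Secondary loop fails=not, Bypass line 2 failed=occurs, Main feedwater pump 2 stuck=occurs → at least one input occurs → occurs.
Primary loop 2 inoperative [AND]: Inboard flow sensor is out=occurs, Primary isolation valve malfunctions=occurs, Recirculation branch 2 fails=occurs, Relief valve 2 trips=not → not all inputs occur → does not occur.
Reactor cooling lost [OR]: Heat-sink path inoperative=not, Emergency loop down=not, Primary loop 2 inoperative=not → no input occurs → does not occur.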